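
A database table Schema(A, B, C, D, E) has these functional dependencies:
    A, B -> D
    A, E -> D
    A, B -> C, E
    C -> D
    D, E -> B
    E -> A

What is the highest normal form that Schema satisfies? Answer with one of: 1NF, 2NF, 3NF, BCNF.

2NF

Candidate keys: {A, B}, {E}. Prime attributes: {A, B, E}.
C -> D breaks BCNF: {C}⁺ = {C, D}, so {C} is not a superkey.
C -> D determines the non-prime attribute {D} from a non-superkey — 3NF is violated.
Checking every proper subset of each key, none determines a non-prime attribute — 2NF is satisfied.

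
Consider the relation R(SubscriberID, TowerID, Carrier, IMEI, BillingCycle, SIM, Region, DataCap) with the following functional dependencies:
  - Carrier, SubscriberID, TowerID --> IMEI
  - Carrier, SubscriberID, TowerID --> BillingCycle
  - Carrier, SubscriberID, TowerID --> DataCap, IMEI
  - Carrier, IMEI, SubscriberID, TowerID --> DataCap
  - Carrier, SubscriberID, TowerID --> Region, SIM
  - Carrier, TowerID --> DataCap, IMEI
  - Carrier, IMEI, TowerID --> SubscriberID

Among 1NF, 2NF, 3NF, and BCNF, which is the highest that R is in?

Candidate key: {Carrier, TowerID}. Prime attributes: {Carrier, TowerID}.
Each dependency's left side is a superkey — BCNF holds.

BCNF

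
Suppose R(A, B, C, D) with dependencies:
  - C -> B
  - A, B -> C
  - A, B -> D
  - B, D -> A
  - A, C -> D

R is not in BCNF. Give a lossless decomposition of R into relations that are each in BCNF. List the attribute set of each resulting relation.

Candidate keys of the original relation: {A, B}, {A, C}, {B, D}, {C, D}.
Within {A, B, C, D}: {C}⁺ ∩ {A, B, C, D} = {B, C}, not the whole set, so C -> B violates BCNF; decompose into {B, C} and {A, C, D}.
{B, C}: every determinant is a superkey — BCNF.
{A, C, D}: every determinant is a superkey — BCNF.

{A, C, D}; {B, C}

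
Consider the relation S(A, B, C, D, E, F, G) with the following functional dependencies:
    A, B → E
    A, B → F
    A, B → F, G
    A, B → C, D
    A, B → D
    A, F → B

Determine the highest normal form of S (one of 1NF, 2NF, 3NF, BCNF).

Candidate keys: {A, B}, {A, F}. Prime attributes: {A, B, F}.
The left-hand side of every FD is a superkey, so BCNF is satisfied.

BCNF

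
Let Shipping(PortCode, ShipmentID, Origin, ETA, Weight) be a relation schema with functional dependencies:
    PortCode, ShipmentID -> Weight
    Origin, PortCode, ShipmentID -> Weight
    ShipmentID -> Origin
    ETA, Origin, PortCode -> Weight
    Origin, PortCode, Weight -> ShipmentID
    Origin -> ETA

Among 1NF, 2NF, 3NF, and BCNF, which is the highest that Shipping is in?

1NF

Candidate keys: {Origin, PortCode}, {PortCode, ShipmentID}. Prime attributes: {Origin, PortCode, ShipmentID}.
For ShipmentID -> Origin we have {ShipmentID}⁺ = {ETA, Origin, ShipmentID}; {ShipmentID} is not a superkey, so BCNF fails.
Origin -> ETA has non-prime {ETA} on the right and a non-superkey on the left, so 3NF fails.
Since {Origin} ⊂ {Origin, PortCode} and {Origin}⁺ ⊇ {ETA} with {ETA} non-prime, there is a partial dependency; 2NF fails.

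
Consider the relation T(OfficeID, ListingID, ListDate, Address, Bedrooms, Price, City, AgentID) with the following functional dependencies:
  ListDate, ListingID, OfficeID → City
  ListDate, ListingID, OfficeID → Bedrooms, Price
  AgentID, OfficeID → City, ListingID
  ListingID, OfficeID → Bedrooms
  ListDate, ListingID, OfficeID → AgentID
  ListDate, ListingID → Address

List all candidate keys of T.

{AgentID, ListDate, OfficeID}, {ListDate, ListingID, OfficeID}

No FD produces {ListDate, OfficeID}, so they must be in every candidate key.
{AgentID, ListDate, OfficeID} is a candidate key since {AgentID, ListDate, OfficeID}⁺ = {Address, AgentID, Bedrooms, City, ListDate, ListingID, OfficeID, Price} covers every attribute.
{ListDate, ListingID, OfficeID} is a candidate key since {ListDate, ListingID, OfficeID}⁺ = {Address, AgentID, Bedrooms, City, ListDate, ListingID, OfficeID, Price} covers every attribute.
No proper subset of any of these is a key, and no other minimal superkey exists.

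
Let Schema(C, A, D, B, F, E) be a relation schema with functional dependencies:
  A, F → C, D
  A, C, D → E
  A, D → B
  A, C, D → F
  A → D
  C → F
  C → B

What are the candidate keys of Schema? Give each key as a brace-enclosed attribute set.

{A} never appears on the right of any FD, so every key must include it.
Closure of {A, C} is {A, B, C, D, E, F}, the whole schema; {A, C} is a candidate key.
Closure of {A, F} is {A, B, C, D, E, F}, the whole schema; {A, F} is a candidate key.
These are minimal and exhaustive — every other superkey contains one of them.

{A, C}, {A, F}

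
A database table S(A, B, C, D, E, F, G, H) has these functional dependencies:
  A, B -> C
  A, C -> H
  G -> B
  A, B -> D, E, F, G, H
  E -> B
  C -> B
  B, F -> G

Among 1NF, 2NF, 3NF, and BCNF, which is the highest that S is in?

Candidate keys: {A, B}, {A, C}, {A, E}, {A, G}. Prime attributes: {A, B, C, E, G}.
G -> B: {G}⁺ = {B, G}, which is not all of the attributes, so the left side is not a superkey — BCNF is violated.
Since {B} ⊆ prime attributes and every other non-superkey FD also has a prime right side, the schema is in 3NF.

3NF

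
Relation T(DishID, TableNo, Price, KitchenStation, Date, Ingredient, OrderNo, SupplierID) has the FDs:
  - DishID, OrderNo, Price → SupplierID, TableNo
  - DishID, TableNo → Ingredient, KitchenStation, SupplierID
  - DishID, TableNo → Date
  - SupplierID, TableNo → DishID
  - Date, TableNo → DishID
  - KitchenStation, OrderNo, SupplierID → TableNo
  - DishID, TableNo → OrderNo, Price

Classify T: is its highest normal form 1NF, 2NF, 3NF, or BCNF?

BCNF

Candidate keys: {Date, TableNo}, {DishID, OrderNo, Price}, {DishID, TableNo}, {KitchenStation, OrderNo, SupplierID}, {SupplierID, TableNo}. Prime attributes: {Date, DishID, KitchenStation, OrderNo, Price, SupplierID, TableNo}.
Each dependency's left side is a superkey — BCNF holds.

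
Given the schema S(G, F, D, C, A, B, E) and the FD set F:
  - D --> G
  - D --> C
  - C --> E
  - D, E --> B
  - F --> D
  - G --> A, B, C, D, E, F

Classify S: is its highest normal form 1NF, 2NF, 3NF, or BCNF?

Candidate keys: {D}, {F}, {G}. Prime attributes: {D, F, G}.
For C --> E we have {C}⁺ = {C, E}; {C} is not a superkey, so BCNF fails.
C --> E determines the non-prime attribute {E} from a non-superkey — 3NF is violated.
Every candidate key is a single attribute, so no partial dependency is possible; 2NF holds.

2NF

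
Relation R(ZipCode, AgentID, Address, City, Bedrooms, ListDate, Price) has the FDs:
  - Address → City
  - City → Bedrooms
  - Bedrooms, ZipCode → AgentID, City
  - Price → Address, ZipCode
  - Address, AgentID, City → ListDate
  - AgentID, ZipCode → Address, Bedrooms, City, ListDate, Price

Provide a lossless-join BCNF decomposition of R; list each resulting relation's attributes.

{Address, AgentID, ListDate}; {Address, AgentID, Price, ZipCode}; {Address, City}; {Bedrooms, City}

Candidate keys of the original relation: {Address, ZipCode}, {AgentID, ZipCode}, {Bedrooms, ZipCode}, {City, ZipCode}, {Price}.
{Address, AgentID, Bedrooms, City, ListDate, Price, ZipCode}: {Address} determines {Address, Bedrooms, City} here but is not a superkey — split on Address → Bedrooms, City, giving {Address, Bedrooms, City} and {Address, AgentID, ListDate, Price, ZipCode}.
{Address, Bedrooms, City}: {City} determines {Bedrooms, City} here but is not a superkey — split on City → Bedrooms, giving {Bedrooms, City} and {Address, City}.
{Bedrooms, City} has no BCNF violation.
{Address, City} has no BCNF violation.
{Address, AgentID, ListDate, Price, ZipCode}: {Address, AgentID} determines {Address, AgentID, ListDate} here but is not a superkey — split on Address, AgentID → ListDate, giving {Address, AgentID, ListDate} and {Address, AgentID, Price, ZipCode}.
{Address, AgentID, ListDate} has no BCNF violation.
{Address, AgentID, Price, ZipCode} has no BCNF violation.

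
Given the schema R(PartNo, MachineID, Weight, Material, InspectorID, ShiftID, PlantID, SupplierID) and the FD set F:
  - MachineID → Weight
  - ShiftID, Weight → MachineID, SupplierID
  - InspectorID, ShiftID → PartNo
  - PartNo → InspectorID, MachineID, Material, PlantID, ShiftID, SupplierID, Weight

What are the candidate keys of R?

{InspectorID, ShiftID}, {PartNo}

{PartNo}⁺ = {InspectorID, MachineID, Material, PartNo, PlantID, ShiftID, SupplierID, Weight} — all of the relation — so {PartNo} is a candidate key.
{InspectorID, ShiftID}⁺ = {InspectorID, MachineID, Material, PartNo, PlantID, ShiftID, SupplierID, Weight} — all of the relation — so {InspectorID, ShiftID} is a candidate key.
No proper subset of any of these is a key, and no other minimal superkey exists.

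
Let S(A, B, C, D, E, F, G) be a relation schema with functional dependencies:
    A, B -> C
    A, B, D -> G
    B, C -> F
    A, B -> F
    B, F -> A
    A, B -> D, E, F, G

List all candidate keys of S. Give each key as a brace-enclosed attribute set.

Attributes never on any right-hand side: {B} — every candidate key must contain it.
{A, B}⁺ = {A, B, C, D, E, F, G} — all of the relation — so {A, B} is a candidate key.
{B, C}⁺ = {A, B, C, D, E, F, G} — all of the relation — so {B, C} is a candidate key.
{B, F}⁺ = {A, B, C, D, E, F, G} — all of the relation — so {B, F} is a candidate key.
Any other superkey properly contains one of these, so there are no further candidate keys.

{A, B}, {B, C}, {B, F}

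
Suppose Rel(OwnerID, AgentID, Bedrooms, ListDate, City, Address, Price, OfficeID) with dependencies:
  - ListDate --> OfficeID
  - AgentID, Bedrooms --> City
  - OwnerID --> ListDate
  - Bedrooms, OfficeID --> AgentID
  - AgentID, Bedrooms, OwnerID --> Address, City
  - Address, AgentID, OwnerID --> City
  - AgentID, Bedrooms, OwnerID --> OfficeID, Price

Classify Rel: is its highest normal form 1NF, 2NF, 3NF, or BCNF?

1NF

Candidate key: {Bedrooms, OwnerID}. Prime attributes: {Bedrooms, OwnerID}.
ListDate --> OfficeID breaks BCNF: {ListDate}⁺ = {ListDate, OfficeID}, so {ListDate} is not a superkey.
ListDate --> OfficeID determines the non-prime attribute {OfficeID} from a non-superkey — 3NF is violated.
The proper key subset {OwnerID} of {Bedrooms, OwnerID} determines non-prime {ListDate, OfficeID}, so the relation is not even in 2NF.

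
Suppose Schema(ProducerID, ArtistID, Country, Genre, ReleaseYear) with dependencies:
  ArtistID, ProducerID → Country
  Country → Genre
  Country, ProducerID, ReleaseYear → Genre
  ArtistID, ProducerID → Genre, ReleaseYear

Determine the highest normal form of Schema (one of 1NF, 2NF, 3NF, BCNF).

2NF

Candidate key: {ArtistID, ProducerID}. Prime attributes: {ArtistID, ProducerID}.
For Country → Genre we have {Country}⁺ = {Country, Genre}; {Country} is not a superkey, so BCNF fails.
Because {Genre} is non-prime and the left side of Country → Genre is not a superkey, the relation is not in 3NF.
Checking every proper subset of each key, none determines a non-prime attribute — 2NF is satisfied.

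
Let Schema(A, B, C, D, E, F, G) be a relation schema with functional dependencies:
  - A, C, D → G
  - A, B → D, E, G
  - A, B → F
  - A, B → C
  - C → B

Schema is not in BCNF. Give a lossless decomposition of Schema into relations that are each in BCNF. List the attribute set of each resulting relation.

{A, C, D, E, F, G}; {B, C}

Candidate keys of the original relation: {A, B}, {A, C}.
{A, B, C, D, E, F, G}: {C} determines {B, C} here but is not a superkey — split on C → B, giving {B, C} and {A, C, D, E, F, G}.
{B, C} is in BCNF.
{A, C, D, E, F, G} is in BCNF.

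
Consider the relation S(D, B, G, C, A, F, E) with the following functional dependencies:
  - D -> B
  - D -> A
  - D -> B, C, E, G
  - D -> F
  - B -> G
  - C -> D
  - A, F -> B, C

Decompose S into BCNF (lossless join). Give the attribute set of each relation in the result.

{A, B, C, D, E, F}; {B, G}

Candidate keys of the original relation: {A, F}, {C}, {D}.
{A, B, C, D, E, F, G}: {B} determines {B, G} here but is not a superkey — split on B -> G, giving {B, G} and {A, B, C, D, E, F}.
{B, G}: every determinant is a superkey — BCNF.
{A, B, C, D, E, F}: every determinant is a superkey — BCNF.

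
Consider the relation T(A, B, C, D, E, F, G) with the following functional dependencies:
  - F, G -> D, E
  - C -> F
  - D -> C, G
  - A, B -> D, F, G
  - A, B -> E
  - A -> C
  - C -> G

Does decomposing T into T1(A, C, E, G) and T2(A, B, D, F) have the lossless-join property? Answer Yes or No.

Yes

T1 ∩ T2 = {A}; its closure under F is {A, C, D, E, F, G}.
T1 is contained in that closure, so T1 ∩ T2 -> T1 holds and the join is lossless.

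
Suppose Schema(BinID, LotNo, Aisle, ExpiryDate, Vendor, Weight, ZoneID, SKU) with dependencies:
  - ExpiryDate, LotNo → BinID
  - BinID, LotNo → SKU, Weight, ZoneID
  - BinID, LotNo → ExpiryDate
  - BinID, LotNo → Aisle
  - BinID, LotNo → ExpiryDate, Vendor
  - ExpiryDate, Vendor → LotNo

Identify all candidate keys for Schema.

{BinID, LotNo}⁺ = {Aisle, BinID, ExpiryDate, LotNo, SKU, Vendor, Weight, ZoneID} — all of the relation — so {BinID, LotNo} is a candidate key.
{ExpiryDate, LotNo}⁺ = {Aisle, BinID, ExpiryDate, LotNo, SKU, Vendor, Weight, ZoneID} — all of the relation — so {ExpiryDate, LotNo} is a candidate key.
{ExpiryDate, Vendor}⁺ = {Aisle, BinID, ExpiryDate, LotNo, SKU, Vendor, Weight, ZoneID} — all of the relation — so {ExpiryDate, Vendor} is a candidate key.
No proper subset of any of these is a key, and no other minimal superkey exists.

{BinID, LotNo}, {ExpiryDate, LotNo}, {ExpiryDate, Vendor}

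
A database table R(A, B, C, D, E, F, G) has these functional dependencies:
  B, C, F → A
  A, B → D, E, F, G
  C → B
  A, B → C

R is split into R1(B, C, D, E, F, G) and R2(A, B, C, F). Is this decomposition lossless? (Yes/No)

Yes

The shared attributes are {B, C, F} and {B, C, F}⁺ = {A, B, C, D, E, F, G}.
Since R1 ⊆ {A, B, C, D, E, F, G}, the intersection is a superkey of R1; the decomposition is lossless.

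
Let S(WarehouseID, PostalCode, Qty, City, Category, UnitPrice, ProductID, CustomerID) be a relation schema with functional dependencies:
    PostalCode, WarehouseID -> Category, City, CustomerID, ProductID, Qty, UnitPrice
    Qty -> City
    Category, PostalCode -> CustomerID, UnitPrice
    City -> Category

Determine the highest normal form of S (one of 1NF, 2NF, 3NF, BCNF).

Candidate key: {PostalCode, WarehouseID}. Prime attributes: {PostalCode, WarehouseID}.
Qty -> City: {Qty}⁺ = {Category, City, Qty}, which is not all of the attributes, so the left side is not a superkey — BCNF is violated.
Qty -> City determines the non-prime attribute {City} from a non-superkey — 3NF is violated.
No non-prime attribute depends on a proper subset of any candidate key, so 2NF holds.

2NF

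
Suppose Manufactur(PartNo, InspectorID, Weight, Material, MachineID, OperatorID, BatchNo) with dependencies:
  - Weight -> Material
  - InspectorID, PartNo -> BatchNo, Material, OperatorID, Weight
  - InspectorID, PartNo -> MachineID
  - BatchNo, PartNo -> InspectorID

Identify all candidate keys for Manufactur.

{PartNo} never appears on the right of any FD, so every key must include it.
{BatchNo, PartNo} is a candidate key since {BatchNo, PartNo}⁺ = {BatchNo, InspectorID, MachineID, Material, OperatorID, PartNo, Weight} covers every attribute.
{InspectorID, PartNo} is a candidate key since {InspectorID, PartNo}⁺ = {BatchNo, InspectorID, MachineID, Material, OperatorID, PartNo, Weight} covers every attribute.
No proper subset of any of these is a key, and no other minimal superkey exists.

{BatchNo, PartNo}, {InspectorID, PartNo}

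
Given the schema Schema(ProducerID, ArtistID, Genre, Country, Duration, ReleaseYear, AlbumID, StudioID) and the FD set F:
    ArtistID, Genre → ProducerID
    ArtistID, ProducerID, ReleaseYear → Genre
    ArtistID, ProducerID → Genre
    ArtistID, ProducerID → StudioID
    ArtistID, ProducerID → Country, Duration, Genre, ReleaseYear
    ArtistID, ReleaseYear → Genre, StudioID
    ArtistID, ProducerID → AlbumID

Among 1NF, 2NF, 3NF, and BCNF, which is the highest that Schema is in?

Candidate keys: {ArtistID, Genre}, {ArtistID, ProducerID}, {ArtistID, ReleaseYear}. Prime attributes: {ArtistID, Genre, ProducerID, ReleaseYear}.
Every FD has a superkey on the left, so the relation is in BCNF.

BCNF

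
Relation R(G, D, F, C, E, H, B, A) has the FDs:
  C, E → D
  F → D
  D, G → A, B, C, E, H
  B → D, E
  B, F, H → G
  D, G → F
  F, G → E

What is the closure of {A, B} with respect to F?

Start with {A, B}.
B → D, E applies; add {D, E} → now {A, B, D, E}.
No further FD applies.

{A, B, D, E}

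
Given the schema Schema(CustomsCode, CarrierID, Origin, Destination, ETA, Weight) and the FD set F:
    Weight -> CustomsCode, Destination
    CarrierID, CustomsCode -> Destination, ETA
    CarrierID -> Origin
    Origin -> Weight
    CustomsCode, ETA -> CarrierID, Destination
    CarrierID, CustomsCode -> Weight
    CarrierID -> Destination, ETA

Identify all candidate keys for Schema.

Closure of {CarrierID} is {CarrierID, CustomsCode, Destination, ETA, Origin, Weight}, the whole schema; {CarrierID} is a candidate key.
Closure of {CustomsCode, ETA} is {CarrierID, CustomsCode, Destination, ETA, Origin, Weight}, the whole schema; {CustomsCode, ETA} is a candidate key.
Closure of {ETA, Origin} is {CarrierID, CustomsCode, Destination, ETA, Origin, Weight}, the whole schema; {ETA, Origin} is a candidate key.
Closure of {ETA, Weight} is {CarrierID, CustomsCode, Destination, ETA, Origin, Weight}, the whole schema; {ETA, Weight} is a candidate key.
These are minimal and exhaustive — every other superkey contains one of them.

{CarrierID}, {CustomsCode, ETA}, {ETA, Origin}, {ETA, Weight}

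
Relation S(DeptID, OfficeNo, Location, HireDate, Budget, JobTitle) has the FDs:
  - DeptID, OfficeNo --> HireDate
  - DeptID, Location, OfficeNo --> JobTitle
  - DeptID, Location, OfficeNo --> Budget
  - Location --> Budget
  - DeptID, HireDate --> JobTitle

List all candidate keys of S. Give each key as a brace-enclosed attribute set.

{DeptID, Location, OfficeNo}

Attributes never on any right-hand side: {DeptID, Location, OfficeNo} — every candidate key must contain all of them.
{DeptID, Location, OfficeNo} is a candidate key since {DeptID, Location, OfficeNo}⁺ = {Budget, DeptID, HireDate, JobTitle, Location, OfficeNo} covers every attribute.
No smaller or unrelated set reaches every attribute, so there are no other keys.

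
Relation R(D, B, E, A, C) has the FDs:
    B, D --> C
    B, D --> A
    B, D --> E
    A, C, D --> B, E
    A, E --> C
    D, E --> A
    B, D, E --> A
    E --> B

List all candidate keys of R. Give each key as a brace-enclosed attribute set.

{A, C, D}, {B, D}, {D, E}

No FD produces {D}, so it must be in every candidate key.
{B, D}⁺ = {A, B, C, D, E}, which is every attribute, so {B, D} is a candidate key.
{D, E}⁺ = {A, B, C, D, E}, which is every attribute, so {D, E} is a candidate key.
{A, C, D}⁺ = {A, B, C, D, E}, which is every attribute, so {A, C, D} is a candidate key.
These are minimal and exhaustive — every other superkey contains one of them.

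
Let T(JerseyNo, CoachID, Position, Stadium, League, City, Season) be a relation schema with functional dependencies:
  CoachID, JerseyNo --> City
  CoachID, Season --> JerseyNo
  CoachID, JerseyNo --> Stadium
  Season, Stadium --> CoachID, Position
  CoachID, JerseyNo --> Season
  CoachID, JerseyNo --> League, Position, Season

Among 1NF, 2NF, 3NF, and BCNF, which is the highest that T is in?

Candidate keys: {CoachID, JerseyNo}, {CoachID, Season}, {Season, Stadium}. Prime attributes: {CoachID, JerseyNo, Season, Stadium}.
Each dependency's left side is a superkey — BCNF holds.

BCNF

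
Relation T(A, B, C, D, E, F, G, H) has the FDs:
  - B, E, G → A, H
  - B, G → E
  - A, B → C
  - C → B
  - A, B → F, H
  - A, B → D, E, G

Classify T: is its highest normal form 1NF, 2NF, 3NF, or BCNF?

3NF

Candidate keys: {A, B}, {A, C}, {B, G}, {C, G}. Prime attributes: {A, B, C, G}.
C → B: {C}⁺ = {B, C}, which is not all of the attributes, so the left side is not a superkey — BCNF is violated.
Since {B} ⊆ prime attributes and every other non-superkey FD also has a prime right side, the schema is in 3NF.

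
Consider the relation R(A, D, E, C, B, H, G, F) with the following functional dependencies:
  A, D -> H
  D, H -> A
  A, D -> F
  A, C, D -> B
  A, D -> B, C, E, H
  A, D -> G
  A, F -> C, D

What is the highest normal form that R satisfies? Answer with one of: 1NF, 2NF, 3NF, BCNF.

BCNF

Candidate keys: {A, D}, {A, F}, {D, H}. Prime attributes: {A, D, F, H}.
Every FD has a superkey on the left, so the relation is in BCNF.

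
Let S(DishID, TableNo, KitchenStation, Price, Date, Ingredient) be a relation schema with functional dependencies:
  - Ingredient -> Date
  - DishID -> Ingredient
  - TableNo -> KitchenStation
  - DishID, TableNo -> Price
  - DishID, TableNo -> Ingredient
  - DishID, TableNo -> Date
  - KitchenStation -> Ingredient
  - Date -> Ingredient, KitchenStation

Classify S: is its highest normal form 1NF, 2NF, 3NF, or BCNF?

1NF

Candidate key: {DishID, TableNo}. Prime attributes: {DishID, TableNo}.
For Ingredient -> Date we have {Ingredient}⁺ = {Date, Ingredient, KitchenStation}; {Ingredient} is not a superkey, so BCNF fails.
Because {Date} is non-prime and the left side of Ingredient -> Date is not a superkey, the relation is not in 3NF.
Since {DishID} ⊂ {DishID, TableNo} and {DishID}⁺ ⊇ {Date, Ingredient, KitchenStation} with {Date, Ingredient, KitchenStation} non-prime, there is a partial dependency; 2NF fails.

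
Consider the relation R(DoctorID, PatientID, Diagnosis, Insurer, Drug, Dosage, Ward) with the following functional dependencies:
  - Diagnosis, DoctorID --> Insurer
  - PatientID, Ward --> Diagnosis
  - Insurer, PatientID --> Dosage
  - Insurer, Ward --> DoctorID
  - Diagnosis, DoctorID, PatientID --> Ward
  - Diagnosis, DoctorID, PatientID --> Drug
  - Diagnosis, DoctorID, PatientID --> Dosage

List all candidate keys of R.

{Diagnosis, DoctorID, PatientID}, {DoctorID, PatientID, Ward}, {Insurer, PatientID, Ward}

{PatientID} never appears on the right of any FD, so every key must include it.
{Diagnosis, DoctorID, PatientID}⁺ = {Diagnosis, DoctorID, Dosage, Drug, Insurer, PatientID, Ward}, which is every attribute, so {Diagnosis, DoctorID, PatientID} is a candidate key.
{DoctorID, PatientID, Ward}⁺ = {Diagnosis, DoctorID, Dosage, Drug, Insurer, PatientID, Ward}, which is every attribute, so {DoctorID, PatientID, Ward} is a candidate key.
{Insurer, PatientID, Ward}⁺ = {Diagnosis, DoctorID, Dosage, Drug, Insurer, PatientID, Ward}, which is every attribute, so {Insurer, PatientID, Ward} is a candidate key.
These are minimal and exhaustive — every other superkey contains one of them.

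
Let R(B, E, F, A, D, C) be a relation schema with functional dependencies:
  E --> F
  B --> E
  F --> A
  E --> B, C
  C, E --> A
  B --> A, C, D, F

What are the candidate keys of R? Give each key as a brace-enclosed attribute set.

{B}⁺ = {A, B, C, D, E, F} — all of the relation — so {B} is a candidate key.
{E}⁺ = {A, B, C, D, E, F} — all of the relation — so {E} is a candidate key.
Any other superkey properly contains one of these, so there are no further candidate keys.

{B}, {E}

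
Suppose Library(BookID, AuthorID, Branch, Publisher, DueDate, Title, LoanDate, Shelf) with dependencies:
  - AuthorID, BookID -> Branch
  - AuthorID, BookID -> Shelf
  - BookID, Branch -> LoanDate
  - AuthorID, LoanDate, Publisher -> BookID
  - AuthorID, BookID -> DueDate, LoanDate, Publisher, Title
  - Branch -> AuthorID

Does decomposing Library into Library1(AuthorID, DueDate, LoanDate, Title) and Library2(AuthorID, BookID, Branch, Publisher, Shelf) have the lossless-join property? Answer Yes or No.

Library1 ∩ Library2 = {AuthorID}; its closure under F is {AuthorID}.
Neither Library1 nor Library2 is contained in that closure, so the decomposition is lossy.

No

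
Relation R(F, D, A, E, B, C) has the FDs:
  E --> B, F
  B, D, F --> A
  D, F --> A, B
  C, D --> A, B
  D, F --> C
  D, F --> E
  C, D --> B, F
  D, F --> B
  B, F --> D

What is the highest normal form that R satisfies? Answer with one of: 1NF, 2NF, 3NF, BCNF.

BCNF

Candidate keys: {B, F}, {C, D}, {D, F}, {E}. Prime attributes: {B, C, D, E, F}.
Every FD has a superkey on the left, so the relation is in BCNF.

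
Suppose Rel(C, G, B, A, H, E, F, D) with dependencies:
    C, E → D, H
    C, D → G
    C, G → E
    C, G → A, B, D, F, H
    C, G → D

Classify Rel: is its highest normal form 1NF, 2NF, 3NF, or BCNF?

Candidate keys: {C, D}, {C, E}, {C, G}. Prime attributes: {C, D, E, G}.
Each dependency's left side is a superkey — BCNF holds.

BCNF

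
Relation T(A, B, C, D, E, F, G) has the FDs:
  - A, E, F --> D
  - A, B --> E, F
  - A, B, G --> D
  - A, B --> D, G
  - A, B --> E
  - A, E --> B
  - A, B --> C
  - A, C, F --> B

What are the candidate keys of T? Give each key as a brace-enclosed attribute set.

No FD produces {A}, so it must be in every candidate key.
{A, B} is a candidate key since {A, B}⁺ = {A, B, C, D, E, F, G} covers every attribute.
{A, E} is a candidate key since {A, E}⁺ = {A, B, C, D, E, F, G} covers every attribute.
{A, C, F} is a candidate key since {A, C, F}⁺ = {A, B, C, D, E, F, G} covers every attribute.
Any other superkey properly contains one of these, so there are no further candidate keys.

{A, B}, {A, C, F}, {A, E}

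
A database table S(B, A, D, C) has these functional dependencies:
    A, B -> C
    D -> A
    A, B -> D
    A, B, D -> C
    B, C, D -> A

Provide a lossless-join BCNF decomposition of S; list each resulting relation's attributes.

Candidate keys of the original relation: {A, B}, {B, D}.
In {A, B, C, D}, {D} is not a superkey ({D}⁺ restricted to this set is {A, D}), so split on D -> A into {A, D} and {B, C, D}.
{A, D} is in BCNF.
{B, C, D} is in BCNF.

{A, D}; {B, C, D}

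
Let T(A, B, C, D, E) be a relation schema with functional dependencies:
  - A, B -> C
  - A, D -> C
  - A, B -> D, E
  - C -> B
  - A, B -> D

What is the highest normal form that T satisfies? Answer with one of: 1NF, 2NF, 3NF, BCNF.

Candidate keys: {A, B}, {A, C}, {A, D}. Prime attributes: {A, B, C, D}.
For C -> B we have {C}⁺ = {B, C}; {C} is not a superkey, so BCNF fails.
Since {B} ⊆ prime attributes and every other non-superkey FD also has a prime right side, the schema is in 3NF.

3NF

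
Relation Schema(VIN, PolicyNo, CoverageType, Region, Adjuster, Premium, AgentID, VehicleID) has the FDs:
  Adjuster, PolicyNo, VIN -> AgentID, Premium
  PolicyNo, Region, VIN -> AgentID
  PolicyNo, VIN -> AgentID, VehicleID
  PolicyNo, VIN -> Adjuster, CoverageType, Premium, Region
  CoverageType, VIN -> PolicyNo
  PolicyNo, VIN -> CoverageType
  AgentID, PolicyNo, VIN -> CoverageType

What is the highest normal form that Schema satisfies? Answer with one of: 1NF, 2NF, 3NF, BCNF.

Candidate keys: {CoverageType, VIN}, {PolicyNo, VIN}. Prime attributes: {CoverageType, PolicyNo, VIN}.
The left-hand side of every FD is a superkey, so BCNF is satisfied.

BCNF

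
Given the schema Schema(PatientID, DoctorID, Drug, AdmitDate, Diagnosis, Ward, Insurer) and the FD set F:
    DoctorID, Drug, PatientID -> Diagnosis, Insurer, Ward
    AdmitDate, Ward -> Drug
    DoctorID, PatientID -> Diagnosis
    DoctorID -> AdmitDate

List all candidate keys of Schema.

{DoctorID, PatientID} never appear on the right of any FD, so every key must include all of them.
{DoctorID, Drug, PatientID} is a candidate key since {DoctorID, Drug, PatientID}⁺ = {AdmitDate, Diagnosis, DoctorID, Drug, Insurer, PatientID, Ward} covers every attribute.
{DoctorID, PatientID, Ward} is a candidate key since {DoctorID, PatientID, Ward}⁺ = {AdmitDate, Diagnosis, DoctorID, Drug, Insurer, PatientID, Ward} covers every attribute.
These are minimal and exhaustive — every other superkey contains one of them.

{DoctorID, Drug, PatientID}, {DoctorID, PatientID, Ward}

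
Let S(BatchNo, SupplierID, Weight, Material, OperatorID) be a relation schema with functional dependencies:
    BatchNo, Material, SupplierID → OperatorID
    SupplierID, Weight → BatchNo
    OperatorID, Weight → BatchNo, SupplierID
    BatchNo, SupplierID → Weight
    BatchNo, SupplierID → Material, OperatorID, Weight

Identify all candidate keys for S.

{BatchNo, SupplierID}, {OperatorID, Weight}, {SupplierID, Weight}

{BatchNo, SupplierID} is a candidate key since {BatchNo, SupplierID}⁺ = {BatchNo, Material, OperatorID, SupplierID, Weight} covers every attribute.
{OperatorID, Weight} is a candidate key since {OperatorID, Weight}⁺ = {BatchNo, Material, OperatorID, SupplierID, Weight} covers every attribute.
{SupplierID, Weight} is a candidate key since {SupplierID, Weight}⁺ = {BatchNo, Material, OperatorID, SupplierID, Weight} covers every attribute.
Any other superkey properly contains one of these, so there are no further candidate keys.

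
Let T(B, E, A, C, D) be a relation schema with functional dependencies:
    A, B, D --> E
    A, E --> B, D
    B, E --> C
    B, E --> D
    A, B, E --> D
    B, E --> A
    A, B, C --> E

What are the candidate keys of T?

{A, B, C}, {A, B, D}, {A, E}, {B, E}

{A, E}⁺ = {A, B, C, D, E} — all of the relation — so {A, E} is a candidate key.
{B, E}⁺ = {A, B, C, D, E} — all of the relation — so {B, E} is a candidate key.
{A, B, C}⁺ = {A, B, C, D, E} — all of the relation — so {A, B, C} is a candidate key.
{A, B, D}⁺ = {A, B, C, D, E} — all of the relation — so {A, B, D} is a candidate key.
No proper subset of any of these is a key, and no other minimal superkey exists.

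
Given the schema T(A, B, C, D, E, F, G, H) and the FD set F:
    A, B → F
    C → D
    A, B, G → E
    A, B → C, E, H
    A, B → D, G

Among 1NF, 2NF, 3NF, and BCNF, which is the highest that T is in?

Candidate key: {A, B}. Prime attributes: {A, B}.
C → D breaks BCNF: {C}⁺ = {C, D}, so {C} is not a superkey.
C → D determines the non-prime attribute {D} from a non-superkey — 3NF is violated.
No non-prime attribute depends on a proper subset of any candidate key, so 2NF holds.

2NF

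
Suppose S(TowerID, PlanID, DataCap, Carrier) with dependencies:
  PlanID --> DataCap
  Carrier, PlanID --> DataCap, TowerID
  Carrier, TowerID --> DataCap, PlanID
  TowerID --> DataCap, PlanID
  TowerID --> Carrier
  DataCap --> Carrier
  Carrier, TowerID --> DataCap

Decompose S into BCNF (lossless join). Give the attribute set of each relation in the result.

{Carrier, DataCap}; {DataCap, PlanID, TowerID}

Candidate keys of the original relation: {PlanID}, {TowerID}.
{Carrier, DataCap, PlanID, TowerID}: {DataCap} determines {Carrier, DataCap} here but is not a superkey — split on DataCap --> Carrier, giving {Carrier, DataCap} and {DataCap, PlanID, TowerID}.
{Carrier, DataCap}: every determinant is a superkey — BCNF.
{DataCap, PlanID, TowerID}: every determinant is a superkey — BCNF.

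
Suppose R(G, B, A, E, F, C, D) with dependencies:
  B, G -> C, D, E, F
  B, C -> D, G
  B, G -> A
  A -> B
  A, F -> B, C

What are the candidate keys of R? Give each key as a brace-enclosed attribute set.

Closure of {A, C} is {A, B, C, D, E, F, G}, the whole schema; {A, C} is a candidate key.
Closure of {A, F} is {A, B, C, D, E, F, G}, the whole schema; {A, F} is a candidate key.
Closure of {A, G} is {A, B, C, D, E, F, G}, the whole schema; {A, G} is a candidate key.
Closure of {B, C} is {A, B, C, D, E, F, G}, the whole schema; {B, C} is a candidate key.
Closure of {B, G} is {A, B, C, D, E, F, G}, the whole schema; {B, G} is a candidate key.
These are minimal and exhaustive — every other superkey contains one of them.

{A, C}, {A, F}, {A, G}, {B, C}, {B, G}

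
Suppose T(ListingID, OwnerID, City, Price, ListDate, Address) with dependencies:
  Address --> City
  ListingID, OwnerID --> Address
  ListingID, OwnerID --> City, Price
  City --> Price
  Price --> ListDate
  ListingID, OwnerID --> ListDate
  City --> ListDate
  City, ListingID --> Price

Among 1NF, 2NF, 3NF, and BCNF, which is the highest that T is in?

2NF

Candidate key: {ListingID, OwnerID}. Prime attributes: {ListingID, OwnerID}.
Address --> City breaks BCNF: {Address}⁺ = {Address, City, ListDate, Price}, so {Address} is not a superkey.
Because {City} is non-prime and the left side of Address --> City is not a superkey, the relation is not in 3NF.
No proper subset of a key has a non-prime attribute in its closure, so there is no partial dependency; 2NF holds.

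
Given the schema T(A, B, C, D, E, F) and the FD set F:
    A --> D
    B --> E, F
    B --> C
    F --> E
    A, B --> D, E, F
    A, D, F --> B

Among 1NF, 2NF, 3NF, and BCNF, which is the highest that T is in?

1NF

Candidate keys: {A, B}, {A, F}. Prime attributes: {A, B, F}.
A --> D: {A}⁺ = {A, D}, which is not all of the attributes, so the left side is not a superkey — BCNF is violated.
A --> D determines the non-prime attribute {D} from a non-superkey — 3NF is violated.
The proper key subset {A} of {A, B} determines non-prime {D}, so the relation is not even in 2NF.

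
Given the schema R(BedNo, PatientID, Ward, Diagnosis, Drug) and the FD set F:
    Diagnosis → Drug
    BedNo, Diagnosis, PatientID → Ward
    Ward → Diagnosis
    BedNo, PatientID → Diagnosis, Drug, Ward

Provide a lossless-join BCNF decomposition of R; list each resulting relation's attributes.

{BedNo, PatientID, Ward}; {Diagnosis, Drug}; {Diagnosis, Ward}

Candidate key of the original relation: {BedNo, PatientID}.
In {BedNo, Diagnosis, Drug, PatientID, Ward}, {Diagnosis} is not a superkey ({Diagnosis}⁺ restricted to this set is {Diagnosis, Drug}), so split on Diagnosis → Drug into {Diagnosis, Drug} and {BedNo, Diagnosis, PatientID, Ward}.
{Diagnosis, Drug} has no BCNF violation.
In {BedNo, Diagnosis, PatientID, Ward}, {Ward} is not a superkey ({Ward}⁺ restricted to this set is {Diagnosis, Ward}), so split on Ward → Diagnosis into {Diagnosis, Ward} and {BedNo, PatientID, Ward}.
{Diagnosis, Ward} has no BCNF violation.
{BedNo, PatientID, Ward} has no BCNF violation.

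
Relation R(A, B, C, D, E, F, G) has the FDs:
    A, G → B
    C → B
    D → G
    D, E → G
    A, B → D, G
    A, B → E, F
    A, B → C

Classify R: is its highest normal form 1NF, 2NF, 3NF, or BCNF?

Candidate keys: {A, B}, {A, C}, {A, D}, {A, G}. Prime attributes: {A, B, C, D, G}.
C → B: {C}⁺ = {B, C}, which is not all of the attributes, so the left side is not a superkey — BCNF is violated.
Since {B} ⊆ prime attributes and every other non-superkey FD also has a prime right side, the schema is in 3NF.

3NF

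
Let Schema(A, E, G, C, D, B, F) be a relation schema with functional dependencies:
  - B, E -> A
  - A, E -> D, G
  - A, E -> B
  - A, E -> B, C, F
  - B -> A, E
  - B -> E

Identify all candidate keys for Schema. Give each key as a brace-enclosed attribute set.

{A, E}, {B}

{B}⁺ = {A, B, C, D, E, F, G} — all of the relation — so {B} is a candidate key.
{A, E}⁺ = {A, B, C, D, E, F, G} — all of the relation — so {A, E} is a candidate key.
These are minimal and exhaustive — every other superkey contains one of them.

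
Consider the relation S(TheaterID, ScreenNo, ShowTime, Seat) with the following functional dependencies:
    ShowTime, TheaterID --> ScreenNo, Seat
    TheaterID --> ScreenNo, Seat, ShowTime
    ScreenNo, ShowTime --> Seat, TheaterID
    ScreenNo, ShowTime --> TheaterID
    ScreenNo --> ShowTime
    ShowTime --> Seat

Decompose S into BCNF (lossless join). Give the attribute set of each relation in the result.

Candidate keys of the original relation: {ScreenNo}, {TheaterID}.
{ScreenNo, Seat, ShowTime, TheaterID}: {ShowTime} determines {Seat, ShowTime} here but is not a superkey — split on ShowTime --> Seat, giving {Seat, ShowTime} and {ScreenNo, ShowTime, TheaterID}.
{Seat, ShowTime} has no BCNF violation.
{ScreenNo, ShowTime, TheaterID} has no BCNF violation.

{ScreenNo, ShowTime, TheaterID}; {Seat, ShowTime}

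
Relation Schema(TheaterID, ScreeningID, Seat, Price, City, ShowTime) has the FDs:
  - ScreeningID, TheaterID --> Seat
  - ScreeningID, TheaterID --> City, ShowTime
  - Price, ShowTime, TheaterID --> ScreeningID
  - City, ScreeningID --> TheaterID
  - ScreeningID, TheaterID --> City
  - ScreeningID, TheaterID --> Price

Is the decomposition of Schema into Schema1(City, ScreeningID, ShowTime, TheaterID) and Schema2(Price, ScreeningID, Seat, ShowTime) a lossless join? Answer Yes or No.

No

Common attributes: {ScreeningID, ShowTime}; their closure is {ScreeningID, ShowTime}.
The closure covers neither Schema1 nor Schema2 entirely; the join is not lossless.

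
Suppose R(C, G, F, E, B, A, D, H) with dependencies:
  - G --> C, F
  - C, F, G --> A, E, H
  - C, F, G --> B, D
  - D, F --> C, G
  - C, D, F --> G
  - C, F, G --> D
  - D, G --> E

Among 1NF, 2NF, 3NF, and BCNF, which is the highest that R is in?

BCNF

Candidate keys: {D, F}, {G}. Prime attributes: {D, F, G}.
Each dependency's left side is a superkey — BCNF holds.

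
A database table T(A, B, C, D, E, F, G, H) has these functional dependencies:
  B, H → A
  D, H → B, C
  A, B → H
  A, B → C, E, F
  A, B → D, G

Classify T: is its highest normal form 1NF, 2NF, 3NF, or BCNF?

BCNF

Candidate keys: {A, B}, {B, H}, {D, H}. Prime attributes: {A, B, D, H}.
The left-hand side of every FD is a superkey, so BCNF is satisfied.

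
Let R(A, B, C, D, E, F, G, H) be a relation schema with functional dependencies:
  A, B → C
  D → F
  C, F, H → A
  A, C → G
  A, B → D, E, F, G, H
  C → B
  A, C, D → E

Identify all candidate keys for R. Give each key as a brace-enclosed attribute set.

{A, B}, {A, C}, {C, D, H}, {C, F, H}

{A, B} is a candidate key since {A, B}⁺ = {A, B, C, D, E, F, G, H} covers every attribute.
{A, C} is a candidate key since {A, C}⁺ = {A, B, C, D, E, F, G, H} covers every attribute.
{C, D, H} is a candidate key since {C, D, H}⁺ = {A, B, C, D, E, F, G, H} covers every attribute.
{C, F, H} is a candidate key since {C, F, H}⁺ = {A, B, C, D, E, F, G, H} covers every attribute.
Any other superkey properly contains one of these, so there are no further candidate keys.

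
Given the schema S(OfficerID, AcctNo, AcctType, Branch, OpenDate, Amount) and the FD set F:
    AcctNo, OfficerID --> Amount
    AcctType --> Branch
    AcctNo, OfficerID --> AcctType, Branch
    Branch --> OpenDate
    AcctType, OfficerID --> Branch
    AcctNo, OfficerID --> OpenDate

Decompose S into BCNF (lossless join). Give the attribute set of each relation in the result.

{AcctNo, AcctType, Amount, OfficerID}; {AcctType, Branch}; {Branch, OpenDate}

Candidate key of the original relation: {AcctNo, OfficerID}.
Within {AcctNo, AcctType, Amount, Branch, OfficerID, OpenDate}: {AcctType}⁺ ∩ {AcctNo, AcctType, Amount, Branch, OfficerID, OpenDate} = {AcctType, Branch, OpenDate}, not the whole set, so AcctType --> Branch, OpenDate violates BCNF; decompose into {AcctType, Branch, OpenDate} and {AcctNo, AcctType, Amount, OfficerID}.
Within {AcctType, Branch, OpenDate}: {Branch}⁺ ∩ {AcctType, Branch, OpenDate} = {Branch, OpenDate}, not the whole set, so Branch --> OpenDate violates BCNF; decompose into {Branch, OpenDate} and {AcctType, Branch}.
{Branch, OpenDate} is in BCNF.
{AcctType, Branch} is in BCNF.
{AcctNo, AcctType, Amount, OfficerID} is in BCNF.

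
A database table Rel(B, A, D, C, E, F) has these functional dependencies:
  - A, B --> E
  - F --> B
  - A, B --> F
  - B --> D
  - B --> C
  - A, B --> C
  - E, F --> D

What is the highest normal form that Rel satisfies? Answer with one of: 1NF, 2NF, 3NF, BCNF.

Candidate keys: {A, B}, {A, F}. Prime attributes: {A, B, F}.
F --> B breaks BCNF: {F}⁺ = {B, C, D, F}, so {F} is not a superkey.
B --> D has non-prime {D} on the right and a non-superkey on the left, so 3NF fails.
{B} is a proper subset of the key {A, B}, and {B}⁺ contains the non-prime attributes {C, D} — a partial dependency, so 2NF is violated.

1NF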